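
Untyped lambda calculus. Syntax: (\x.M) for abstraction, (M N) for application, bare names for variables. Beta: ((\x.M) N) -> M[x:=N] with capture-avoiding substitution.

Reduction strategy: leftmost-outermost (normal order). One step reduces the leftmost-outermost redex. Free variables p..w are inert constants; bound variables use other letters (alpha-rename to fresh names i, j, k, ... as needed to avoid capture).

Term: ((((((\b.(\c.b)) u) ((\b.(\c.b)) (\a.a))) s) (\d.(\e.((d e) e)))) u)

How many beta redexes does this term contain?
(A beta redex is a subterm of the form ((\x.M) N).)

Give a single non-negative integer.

Answer: 2

Derivation:
Term: ((((((\b.(\c.b)) u) ((\b.(\c.b)) (\a.a))) s) (\d.(\e.((d e) e)))) u)
  Redex: ((\b.(\c.b)) u)
  Redex: ((\b.(\c.b)) (\a.a))
Total redexes: 2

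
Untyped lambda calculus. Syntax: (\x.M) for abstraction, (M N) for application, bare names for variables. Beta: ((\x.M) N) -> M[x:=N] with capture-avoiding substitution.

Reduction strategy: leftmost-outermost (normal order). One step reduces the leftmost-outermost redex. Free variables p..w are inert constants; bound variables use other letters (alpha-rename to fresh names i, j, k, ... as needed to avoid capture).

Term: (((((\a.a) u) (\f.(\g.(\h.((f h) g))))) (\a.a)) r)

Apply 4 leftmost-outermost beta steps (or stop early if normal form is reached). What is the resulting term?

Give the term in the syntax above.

Step 0: (((((\a.a) u) (\f.(\g.(\h.((f h) g))))) (\a.a)) r)
Step 1: (((u (\f.(\g.(\h.((f h) g))))) (\a.a)) r)
Step 2: (normal form reached)

Answer: (((u (\f.(\g.(\h.((f h) g))))) (\a.a)) r)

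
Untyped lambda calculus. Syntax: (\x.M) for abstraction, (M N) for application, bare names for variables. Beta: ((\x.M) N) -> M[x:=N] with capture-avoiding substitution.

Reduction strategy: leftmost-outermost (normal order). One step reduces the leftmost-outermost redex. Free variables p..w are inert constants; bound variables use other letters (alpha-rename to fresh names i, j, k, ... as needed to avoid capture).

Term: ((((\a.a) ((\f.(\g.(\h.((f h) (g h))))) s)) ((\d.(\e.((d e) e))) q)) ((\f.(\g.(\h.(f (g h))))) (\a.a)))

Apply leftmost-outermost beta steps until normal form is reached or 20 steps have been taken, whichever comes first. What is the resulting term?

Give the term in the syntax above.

Step 0: ((((\a.a) ((\f.(\g.(\h.((f h) (g h))))) s)) ((\d.(\e.((d e) e))) q)) ((\f.(\g.(\h.(f (g h))))) (\a.a)))
Step 1: ((((\f.(\g.(\h.((f h) (g h))))) s) ((\d.(\e.((d e) e))) q)) ((\f.(\g.(\h.(f (g h))))) (\a.a)))
Step 2: (((\g.(\h.((s h) (g h)))) ((\d.(\e.((d e) e))) q)) ((\f.(\g.(\h.(f (g h))))) (\a.a)))
Step 3: ((\h.((s h) (((\d.(\e.((d e) e))) q) h))) ((\f.(\g.(\h.(f (g h))))) (\a.a)))
Step 4: ((s ((\f.(\g.(\h.(f (g h))))) (\a.a))) (((\d.(\e.((d e) e))) q) ((\f.(\g.(\h.(f (g h))))) (\a.a))))
Step 5: ((s (\g.(\h.((\a.a) (g h))))) (((\d.(\e.((d e) e))) q) ((\f.(\g.(\h.(f (g h))))) (\a.a))))
Step 6: ((s (\g.(\h.(g h)))) (((\d.(\e.((d e) e))) q) ((\f.(\g.(\h.(f (g h))))) (\a.a))))
Step 7: ((s (\g.(\h.(g h)))) ((\e.((q e) e)) ((\f.(\g.(\h.(f (g h))))) (\a.a))))
Step 8: ((s (\g.(\h.(g h)))) ((q ((\f.(\g.(\h.(f (g h))))) (\a.a))) ((\f.(\g.(\h.(f (g h))))) (\a.a))))
Step 9: ((s (\g.(\h.(g h)))) ((q (\g.(\h.((\a.a) (g h))))) ((\f.(\g.(\h.(f (g h))))) (\a.a))))
Step 10: ((s (\g.(\h.(g h)))) ((q (\g.(\h.(g h)))) ((\f.(\g.(\h.(f (g h))))) (\a.a))))
Step 11: ((s (\g.(\h.(g h)))) ((q (\g.(\h.(g h)))) (\g.(\h.((\a.a) (g h))))))
Step 12: ((s (\g.(\h.(g h)))) ((q (\g.(\h.(g h)))) (\g.(\h.(g h)))))

Answer: ((s (\g.(\h.(g h)))) ((q (\g.(\h.(g h)))) (\g.(\h.(g h)))))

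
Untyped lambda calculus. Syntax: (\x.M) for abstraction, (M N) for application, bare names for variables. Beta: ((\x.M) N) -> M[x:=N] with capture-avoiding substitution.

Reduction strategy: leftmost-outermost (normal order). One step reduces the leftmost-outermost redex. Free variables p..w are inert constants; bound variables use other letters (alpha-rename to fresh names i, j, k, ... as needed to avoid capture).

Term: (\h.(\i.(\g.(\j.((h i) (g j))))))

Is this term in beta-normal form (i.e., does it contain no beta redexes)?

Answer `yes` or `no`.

Term: (\h.(\i.(\g.(\j.((h i) (g j))))))
No beta redexes found.

Answer: yes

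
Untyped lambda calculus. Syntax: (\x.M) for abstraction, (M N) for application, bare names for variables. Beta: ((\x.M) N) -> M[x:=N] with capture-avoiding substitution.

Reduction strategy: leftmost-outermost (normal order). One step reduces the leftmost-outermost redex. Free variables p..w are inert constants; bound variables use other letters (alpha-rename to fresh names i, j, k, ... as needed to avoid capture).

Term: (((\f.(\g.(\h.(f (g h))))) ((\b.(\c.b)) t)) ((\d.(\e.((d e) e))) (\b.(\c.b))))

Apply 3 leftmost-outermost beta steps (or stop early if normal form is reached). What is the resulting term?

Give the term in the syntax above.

Answer: (\h.((\c.t) (((\d.(\e.((d e) e))) (\b.(\c.b))) h)))

Derivation:
Step 0: (((\f.(\g.(\h.(f (g h))))) ((\b.(\c.b)) t)) ((\d.(\e.((d e) e))) (\b.(\c.b))))
Step 1: ((\g.(\h.(((\b.(\c.b)) t) (g h)))) ((\d.(\e.((d e) e))) (\b.(\c.b))))
Step 2: (\h.(((\b.(\c.b)) t) (((\d.(\e.((d e) e))) (\b.(\c.b))) h)))
Step 3: (\h.((\c.t) (((\d.(\e.((d e) e))) (\b.(\c.b))) h)))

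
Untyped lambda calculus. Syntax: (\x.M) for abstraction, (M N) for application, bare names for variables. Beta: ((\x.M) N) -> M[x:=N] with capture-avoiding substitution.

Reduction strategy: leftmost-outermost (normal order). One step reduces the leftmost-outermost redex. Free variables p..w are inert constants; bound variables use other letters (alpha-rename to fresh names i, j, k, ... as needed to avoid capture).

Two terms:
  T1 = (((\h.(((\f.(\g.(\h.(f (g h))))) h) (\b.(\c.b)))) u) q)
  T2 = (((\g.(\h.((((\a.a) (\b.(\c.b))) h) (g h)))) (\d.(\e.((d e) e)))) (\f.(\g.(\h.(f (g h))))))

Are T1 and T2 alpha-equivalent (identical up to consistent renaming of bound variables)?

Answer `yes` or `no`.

Term 1: (((\h.(((\f.(\g.(\h.(f (g h))))) h) (\b.(\c.b)))) u) q)
Term 2: (((\g.(\h.((((\a.a) (\b.(\c.b))) h) (g h)))) (\d.(\e.((d e) e)))) (\f.(\g.(\h.(f (g h))))))
Alpha-equivalence: compare structure up to binder renaming.
Result: False

Answer: no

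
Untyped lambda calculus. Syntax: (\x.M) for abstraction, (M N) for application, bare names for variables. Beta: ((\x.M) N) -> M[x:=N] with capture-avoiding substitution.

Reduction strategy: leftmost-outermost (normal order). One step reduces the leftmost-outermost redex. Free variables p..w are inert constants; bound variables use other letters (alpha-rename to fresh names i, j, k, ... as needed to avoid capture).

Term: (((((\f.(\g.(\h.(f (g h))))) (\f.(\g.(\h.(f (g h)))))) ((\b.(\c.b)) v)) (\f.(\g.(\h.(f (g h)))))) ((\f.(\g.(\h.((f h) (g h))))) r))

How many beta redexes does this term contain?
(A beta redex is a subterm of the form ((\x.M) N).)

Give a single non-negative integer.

Answer: 3

Derivation:
Term: (((((\f.(\g.(\h.(f (g h))))) (\f.(\g.(\h.(f (g h)))))) ((\b.(\c.b)) v)) (\f.(\g.(\h.(f (g h)))))) ((\f.(\g.(\h.((f h) (g h))))) r))
  Redex: ((\f.(\g.(\h.(f (g h))))) (\f.(\g.(\h.(f (g h))))))
  Redex: ((\b.(\c.b)) v)
  Redex: ((\f.(\g.(\h.((f h) (g h))))) r)
Total redexes: 3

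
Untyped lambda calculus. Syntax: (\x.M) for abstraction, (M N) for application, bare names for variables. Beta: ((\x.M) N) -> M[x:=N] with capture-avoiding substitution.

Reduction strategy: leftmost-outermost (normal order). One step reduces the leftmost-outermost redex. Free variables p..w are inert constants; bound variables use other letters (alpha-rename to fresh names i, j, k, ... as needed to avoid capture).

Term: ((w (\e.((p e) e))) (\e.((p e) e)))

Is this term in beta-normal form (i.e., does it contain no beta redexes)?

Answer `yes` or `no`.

Term: ((w (\e.((p e) e))) (\e.((p e) e)))
No beta redexes found.

Answer: yes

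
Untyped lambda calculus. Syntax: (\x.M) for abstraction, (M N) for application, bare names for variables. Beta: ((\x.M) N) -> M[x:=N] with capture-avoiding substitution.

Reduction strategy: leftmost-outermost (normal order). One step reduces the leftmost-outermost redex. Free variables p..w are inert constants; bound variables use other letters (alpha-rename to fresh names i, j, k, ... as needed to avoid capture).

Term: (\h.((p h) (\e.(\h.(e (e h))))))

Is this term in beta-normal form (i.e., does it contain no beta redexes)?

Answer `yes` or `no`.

Answer: yes

Derivation:
Term: (\h.((p h) (\e.(\h.(e (e h))))))
No beta redexes found.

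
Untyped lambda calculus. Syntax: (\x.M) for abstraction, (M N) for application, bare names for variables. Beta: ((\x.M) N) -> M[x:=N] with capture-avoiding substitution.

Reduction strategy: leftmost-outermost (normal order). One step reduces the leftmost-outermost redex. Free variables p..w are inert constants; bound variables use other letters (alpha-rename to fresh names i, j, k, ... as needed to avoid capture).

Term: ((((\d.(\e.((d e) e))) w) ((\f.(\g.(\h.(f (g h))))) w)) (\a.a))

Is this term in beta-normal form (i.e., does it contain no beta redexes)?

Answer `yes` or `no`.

Answer: no

Derivation:
Term: ((((\d.(\e.((d e) e))) w) ((\f.(\g.(\h.(f (g h))))) w)) (\a.a))
Found 2 beta redex(es).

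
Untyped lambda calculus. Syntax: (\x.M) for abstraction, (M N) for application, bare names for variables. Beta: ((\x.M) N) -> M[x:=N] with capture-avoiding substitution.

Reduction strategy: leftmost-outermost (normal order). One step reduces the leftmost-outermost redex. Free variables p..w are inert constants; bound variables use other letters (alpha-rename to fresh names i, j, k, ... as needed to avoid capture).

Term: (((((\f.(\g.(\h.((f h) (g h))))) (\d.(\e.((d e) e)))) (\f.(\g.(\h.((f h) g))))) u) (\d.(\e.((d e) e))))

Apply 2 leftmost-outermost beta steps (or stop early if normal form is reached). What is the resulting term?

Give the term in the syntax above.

Answer: (((\h.(((\d.(\e.((d e) e))) h) ((\f.(\g.(\h.((f h) g)))) h))) u) (\d.(\e.((d e) e))))

Derivation:
Step 0: (((((\f.(\g.(\h.((f h) (g h))))) (\d.(\e.((d e) e)))) (\f.(\g.(\h.((f h) g))))) u) (\d.(\e.((d e) e))))
Step 1: ((((\g.(\h.(((\d.(\e.((d e) e))) h) (g h)))) (\f.(\g.(\h.((f h) g))))) u) (\d.(\e.((d e) e))))
Step 2: (((\h.(((\d.(\e.((d e) e))) h) ((\f.(\g.(\h.((f h) g)))) h))) u) (\d.(\e.((d e) e))))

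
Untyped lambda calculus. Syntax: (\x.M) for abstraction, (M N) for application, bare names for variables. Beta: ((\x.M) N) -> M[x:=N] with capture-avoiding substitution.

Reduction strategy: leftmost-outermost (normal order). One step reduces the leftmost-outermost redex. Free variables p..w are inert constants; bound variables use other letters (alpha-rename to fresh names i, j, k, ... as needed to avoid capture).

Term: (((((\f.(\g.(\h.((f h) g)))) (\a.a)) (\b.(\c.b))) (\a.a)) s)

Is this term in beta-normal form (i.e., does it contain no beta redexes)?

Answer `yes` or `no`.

Answer: no

Derivation:
Term: (((((\f.(\g.(\h.((f h) g)))) (\a.a)) (\b.(\c.b))) (\a.a)) s)
Found 1 beta redex(es).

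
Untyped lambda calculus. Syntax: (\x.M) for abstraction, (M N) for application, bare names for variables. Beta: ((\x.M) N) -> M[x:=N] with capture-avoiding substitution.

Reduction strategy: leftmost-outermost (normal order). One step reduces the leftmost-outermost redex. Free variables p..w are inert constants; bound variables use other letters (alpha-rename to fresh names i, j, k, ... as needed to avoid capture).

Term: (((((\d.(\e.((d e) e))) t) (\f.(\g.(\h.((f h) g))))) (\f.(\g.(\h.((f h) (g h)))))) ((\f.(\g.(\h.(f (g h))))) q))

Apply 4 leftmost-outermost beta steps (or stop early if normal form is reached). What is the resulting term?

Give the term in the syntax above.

Step 0: (((((\d.(\e.((d e) e))) t) (\f.(\g.(\h.((f h) g))))) (\f.(\g.(\h.((f h) (g h)))))) ((\f.(\g.(\h.(f (g h))))) q))
Step 1: ((((\e.((t e) e)) (\f.(\g.(\h.((f h) g))))) (\f.(\g.(\h.((f h) (g h)))))) ((\f.(\g.(\h.(f (g h))))) q))
Step 2: ((((t (\f.(\g.(\h.((f h) g))))) (\f.(\g.(\h.((f h) g))))) (\f.(\g.(\h.((f h) (g h)))))) ((\f.(\g.(\h.(f (g h))))) q))
Step 3: ((((t (\f.(\g.(\h.((f h) g))))) (\f.(\g.(\h.((f h) g))))) (\f.(\g.(\h.((f h) (g h)))))) (\g.(\h.(q (g h)))))
Step 4: (normal form reached)

Answer: ((((t (\f.(\g.(\h.((f h) g))))) (\f.(\g.(\h.((f h) g))))) (\f.(\g.(\h.((f h) (g h)))))) (\g.(\h.(q (g h)))))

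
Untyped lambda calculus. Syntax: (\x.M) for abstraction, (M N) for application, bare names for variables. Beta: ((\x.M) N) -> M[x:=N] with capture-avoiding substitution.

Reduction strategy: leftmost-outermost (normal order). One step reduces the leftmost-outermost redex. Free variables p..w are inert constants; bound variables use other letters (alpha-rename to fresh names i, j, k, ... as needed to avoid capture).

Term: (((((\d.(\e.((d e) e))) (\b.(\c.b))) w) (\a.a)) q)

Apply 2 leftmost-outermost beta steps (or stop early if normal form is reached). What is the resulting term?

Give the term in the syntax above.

Answer: (((((\b.(\c.b)) w) w) (\a.a)) q)

Derivation:
Step 0: (((((\d.(\e.((d e) e))) (\b.(\c.b))) w) (\a.a)) q)
Step 1: ((((\e.(((\b.(\c.b)) e) e)) w) (\a.a)) q)
Step 2: (((((\b.(\c.b)) w) w) (\a.a)) q)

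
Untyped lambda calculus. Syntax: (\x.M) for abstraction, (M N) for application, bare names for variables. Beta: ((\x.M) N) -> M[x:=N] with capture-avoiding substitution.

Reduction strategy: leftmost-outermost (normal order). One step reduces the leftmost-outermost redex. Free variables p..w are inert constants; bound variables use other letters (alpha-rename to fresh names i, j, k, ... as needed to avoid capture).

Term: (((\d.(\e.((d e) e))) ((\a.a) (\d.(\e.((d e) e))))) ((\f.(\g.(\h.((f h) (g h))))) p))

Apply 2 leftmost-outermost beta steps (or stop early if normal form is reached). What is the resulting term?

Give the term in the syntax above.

Answer: ((((\a.a) (\d.(\e.((d e) e)))) ((\f.(\g.(\h.((f h) (g h))))) p)) ((\f.(\g.(\h.((f h) (g h))))) p))

Derivation:
Step 0: (((\d.(\e.((d e) e))) ((\a.a) (\d.(\e.((d e) e))))) ((\f.(\g.(\h.((f h) (g h))))) p))
Step 1: ((\e.((((\a.a) (\d.(\e.((d e) e)))) e) e)) ((\f.(\g.(\h.((f h) (g h))))) p))
Step 2: ((((\a.a) (\d.(\e.((d e) e)))) ((\f.(\g.(\h.((f h) (g h))))) p)) ((\f.(\g.(\h.((f h) (g h))))) p))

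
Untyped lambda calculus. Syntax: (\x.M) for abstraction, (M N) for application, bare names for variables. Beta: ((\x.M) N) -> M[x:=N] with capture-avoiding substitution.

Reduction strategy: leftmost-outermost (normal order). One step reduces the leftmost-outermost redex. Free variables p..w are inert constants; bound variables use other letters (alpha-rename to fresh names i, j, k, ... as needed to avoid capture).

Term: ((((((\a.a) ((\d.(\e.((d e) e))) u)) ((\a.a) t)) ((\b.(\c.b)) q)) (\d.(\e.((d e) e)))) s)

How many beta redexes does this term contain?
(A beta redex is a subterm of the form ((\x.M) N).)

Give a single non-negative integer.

Term: ((((((\a.a) ((\d.(\e.((d e) e))) u)) ((\a.a) t)) ((\b.(\c.b)) q)) (\d.(\e.((d e) e)))) s)
  Redex: ((\a.a) ((\d.(\e.((d e) e))) u))
  Redex: ((\d.(\e.((d e) e))) u)
  Redex: ((\a.a) t)
  Redex: ((\b.(\c.b)) q)
Total redexes: 4

Answer: 4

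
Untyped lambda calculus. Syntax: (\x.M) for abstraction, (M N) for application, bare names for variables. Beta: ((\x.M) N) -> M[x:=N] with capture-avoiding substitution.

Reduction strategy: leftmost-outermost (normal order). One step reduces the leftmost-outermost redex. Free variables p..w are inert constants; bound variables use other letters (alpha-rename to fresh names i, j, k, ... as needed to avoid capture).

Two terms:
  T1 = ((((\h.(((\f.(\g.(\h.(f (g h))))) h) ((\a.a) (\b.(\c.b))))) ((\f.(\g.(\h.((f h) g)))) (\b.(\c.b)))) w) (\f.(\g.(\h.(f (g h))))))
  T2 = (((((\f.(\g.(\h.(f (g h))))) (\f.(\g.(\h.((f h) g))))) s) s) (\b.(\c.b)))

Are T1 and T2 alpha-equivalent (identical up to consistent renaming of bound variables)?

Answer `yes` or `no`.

Answer: no

Derivation:
Term 1: ((((\h.(((\f.(\g.(\h.(f (g h))))) h) ((\a.a) (\b.(\c.b))))) ((\f.(\g.(\h.((f h) g)))) (\b.(\c.b)))) w) (\f.(\g.(\h.(f (g h))))))
Term 2: (((((\f.(\g.(\h.(f (g h))))) (\f.(\g.(\h.((f h) g))))) s) s) (\b.(\c.b)))
Alpha-equivalence: compare structure up to binder renaming.
Result: False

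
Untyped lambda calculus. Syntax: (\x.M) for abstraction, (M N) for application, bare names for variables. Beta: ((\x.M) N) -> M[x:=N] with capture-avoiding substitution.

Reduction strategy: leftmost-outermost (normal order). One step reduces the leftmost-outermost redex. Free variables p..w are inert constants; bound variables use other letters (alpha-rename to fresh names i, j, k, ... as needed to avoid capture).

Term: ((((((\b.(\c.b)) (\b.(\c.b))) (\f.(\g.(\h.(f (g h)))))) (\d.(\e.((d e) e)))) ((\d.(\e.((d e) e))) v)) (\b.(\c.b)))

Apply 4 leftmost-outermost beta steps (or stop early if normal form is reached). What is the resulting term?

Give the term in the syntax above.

Step 0: ((((((\b.(\c.b)) (\b.(\c.b))) (\f.(\g.(\h.(f (g h)))))) (\d.(\e.((d e) e)))) ((\d.(\e.((d e) e))) v)) (\b.(\c.b)))
Step 1: (((((\c.(\b.(\c.b))) (\f.(\g.(\h.(f (g h)))))) (\d.(\e.((d e) e)))) ((\d.(\e.((d e) e))) v)) (\b.(\c.b)))
Step 2: ((((\b.(\c.b)) (\d.(\e.((d e) e)))) ((\d.(\e.((d e) e))) v)) (\b.(\c.b)))
Step 3: (((\c.(\d.(\e.((d e) e)))) ((\d.(\e.((d e) e))) v)) (\b.(\c.b)))
Step 4: ((\d.(\e.((d e) e))) (\b.(\c.b)))

Answer: ((\d.(\e.((d e) e))) (\b.(\c.b)))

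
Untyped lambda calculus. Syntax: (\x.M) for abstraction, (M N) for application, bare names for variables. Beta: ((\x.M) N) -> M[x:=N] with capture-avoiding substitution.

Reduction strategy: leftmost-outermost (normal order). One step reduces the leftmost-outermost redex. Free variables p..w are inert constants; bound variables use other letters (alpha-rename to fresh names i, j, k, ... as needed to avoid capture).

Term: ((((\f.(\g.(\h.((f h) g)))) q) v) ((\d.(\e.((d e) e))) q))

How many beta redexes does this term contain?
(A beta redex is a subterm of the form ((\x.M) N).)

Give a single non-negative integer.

Term: ((((\f.(\g.(\h.((f h) g)))) q) v) ((\d.(\e.((d e) e))) q))
  Redex: ((\f.(\g.(\h.((f h) g)))) q)
  Redex: ((\d.(\e.((d e) e))) q)
Total redexes: 2

Answer: 2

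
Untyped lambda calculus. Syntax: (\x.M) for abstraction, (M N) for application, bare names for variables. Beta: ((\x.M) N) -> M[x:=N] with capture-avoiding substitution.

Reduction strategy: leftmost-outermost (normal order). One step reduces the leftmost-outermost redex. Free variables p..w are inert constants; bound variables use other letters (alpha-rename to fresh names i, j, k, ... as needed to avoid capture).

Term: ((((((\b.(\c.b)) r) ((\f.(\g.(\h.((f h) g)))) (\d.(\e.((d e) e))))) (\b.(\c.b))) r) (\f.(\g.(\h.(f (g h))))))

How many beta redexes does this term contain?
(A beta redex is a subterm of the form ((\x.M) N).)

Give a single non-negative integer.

Answer: 2

Derivation:
Term: ((((((\b.(\c.b)) r) ((\f.(\g.(\h.((f h) g)))) (\d.(\e.((d e) e))))) (\b.(\c.b))) r) (\f.(\g.(\h.(f (g h))))))
  Redex: ((\b.(\c.b)) r)
  Redex: ((\f.(\g.(\h.((f h) g)))) (\d.(\e.((d e) e))))
Total redexes: 2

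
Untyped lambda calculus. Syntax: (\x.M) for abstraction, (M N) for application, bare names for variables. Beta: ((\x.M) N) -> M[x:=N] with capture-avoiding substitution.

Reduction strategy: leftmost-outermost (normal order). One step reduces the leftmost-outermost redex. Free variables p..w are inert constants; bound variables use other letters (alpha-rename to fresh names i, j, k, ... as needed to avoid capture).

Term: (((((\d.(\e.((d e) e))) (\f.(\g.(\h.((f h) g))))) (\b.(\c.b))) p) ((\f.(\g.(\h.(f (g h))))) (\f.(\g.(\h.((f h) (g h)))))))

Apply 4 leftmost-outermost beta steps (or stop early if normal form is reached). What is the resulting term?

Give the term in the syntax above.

Answer: (((\h.(((\b.(\c.b)) h) (\b.(\c.b)))) p) ((\f.(\g.(\h.(f (g h))))) (\f.(\g.(\h.((f h) (g h)))))))

Derivation:
Step 0: (((((\d.(\e.((d e) e))) (\f.(\g.(\h.((f h) g))))) (\b.(\c.b))) p) ((\f.(\g.(\h.(f (g h))))) (\f.(\g.(\h.((f h) (g h)))))))
Step 1: ((((\e.(((\f.(\g.(\h.((f h) g)))) e) e)) (\b.(\c.b))) p) ((\f.(\g.(\h.(f (g h))))) (\f.(\g.(\h.((f h) (g h)))))))
Step 2: (((((\f.(\g.(\h.((f h) g)))) (\b.(\c.b))) (\b.(\c.b))) p) ((\f.(\g.(\h.(f (g h))))) (\f.(\g.(\h.((f h) (g h)))))))
Step 3: ((((\g.(\h.(((\b.(\c.b)) h) g))) (\b.(\c.b))) p) ((\f.(\g.(\h.(f (g h))))) (\f.(\g.(\h.((f h) (g h)))))))
Step 4: (((\h.(((\b.(\c.b)) h) (\b.(\c.b)))) p) ((\f.(\g.(\h.(f (g h))))) (\f.(\g.(\h.((f h) (g h)))))))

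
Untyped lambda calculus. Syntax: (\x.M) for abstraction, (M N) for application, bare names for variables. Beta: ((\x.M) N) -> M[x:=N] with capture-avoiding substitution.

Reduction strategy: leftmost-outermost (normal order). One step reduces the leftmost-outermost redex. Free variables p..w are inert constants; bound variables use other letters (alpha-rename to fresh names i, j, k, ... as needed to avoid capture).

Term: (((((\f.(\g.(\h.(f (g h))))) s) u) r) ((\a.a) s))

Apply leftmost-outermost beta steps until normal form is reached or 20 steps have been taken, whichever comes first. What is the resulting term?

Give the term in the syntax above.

Step 0: (((((\f.(\g.(\h.(f (g h))))) s) u) r) ((\a.a) s))
Step 1: ((((\g.(\h.(s (g h)))) u) r) ((\a.a) s))
Step 2: (((\h.(s (u h))) r) ((\a.a) s))
Step 3: ((s (u r)) ((\a.a) s))
Step 4: ((s (u r)) s)

Answer: ((s (u r)) s)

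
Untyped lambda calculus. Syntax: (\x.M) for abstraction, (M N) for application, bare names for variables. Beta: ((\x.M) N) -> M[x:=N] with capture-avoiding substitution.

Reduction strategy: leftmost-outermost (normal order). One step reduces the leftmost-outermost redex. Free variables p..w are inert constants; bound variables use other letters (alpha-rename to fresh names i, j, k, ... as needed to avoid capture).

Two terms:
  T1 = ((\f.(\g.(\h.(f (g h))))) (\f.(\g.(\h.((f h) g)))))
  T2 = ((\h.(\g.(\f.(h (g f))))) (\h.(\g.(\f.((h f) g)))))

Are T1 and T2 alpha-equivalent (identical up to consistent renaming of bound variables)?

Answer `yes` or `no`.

Answer: yes

Derivation:
Term 1: ((\f.(\g.(\h.(f (g h))))) (\f.(\g.(\h.((f h) g)))))
Term 2: ((\h.(\g.(\f.(h (g f))))) (\h.(\g.(\f.((h f) g)))))
Alpha-equivalence: compare structure up to binder renaming.
Result: True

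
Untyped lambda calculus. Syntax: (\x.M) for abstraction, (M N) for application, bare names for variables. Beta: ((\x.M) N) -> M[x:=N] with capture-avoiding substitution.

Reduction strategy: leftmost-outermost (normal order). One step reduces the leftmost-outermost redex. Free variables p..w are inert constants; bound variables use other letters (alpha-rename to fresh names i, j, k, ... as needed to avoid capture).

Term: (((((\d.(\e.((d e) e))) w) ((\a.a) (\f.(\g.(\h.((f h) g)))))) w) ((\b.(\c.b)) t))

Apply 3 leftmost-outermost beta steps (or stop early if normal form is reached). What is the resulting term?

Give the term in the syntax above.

Step 0: (((((\d.(\e.((d e) e))) w) ((\a.a) (\f.(\g.(\h.((f h) g)))))) w) ((\b.(\c.b)) t))
Step 1: ((((\e.((w e) e)) ((\a.a) (\f.(\g.(\h.((f h) g)))))) w) ((\b.(\c.b)) t))
Step 2: ((((w ((\a.a) (\f.(\g.(\h.((f h) g)))))) ((\a.a) (\f.(\g.(\h.((f h) g)))))) w) ((\b.(\c.b)) t))
Step 3: ((((w (\f.(\g.(\h.((f h) g))))) ((\a.a) (\f.(\g.(\h.((f h) g)))))) w) ((\b.(\c.b)) t))

Answer: ((((w (\f.(\g.(\h.((f h) g))))) ((\a.a) (\f.(\g.(\h.((f h) g)))))) w) ((\b.(\c.b)) t))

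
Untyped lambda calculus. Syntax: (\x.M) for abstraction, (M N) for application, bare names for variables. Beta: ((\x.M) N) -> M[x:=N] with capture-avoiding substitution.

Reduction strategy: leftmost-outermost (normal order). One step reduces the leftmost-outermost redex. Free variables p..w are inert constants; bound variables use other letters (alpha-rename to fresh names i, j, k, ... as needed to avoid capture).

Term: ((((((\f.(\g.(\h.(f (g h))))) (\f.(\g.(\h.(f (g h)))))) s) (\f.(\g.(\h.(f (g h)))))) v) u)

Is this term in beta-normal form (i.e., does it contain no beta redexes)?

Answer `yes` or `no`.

Answer: no

Derivation:
Term: ((((((\f.(\g.(\h.(f (g h))))) (\f.(\g.(\h.(f (g h)))))) s) (\f.(\g.(\h.(f (g h)))))) v) u)
Found 1 beta redex(es).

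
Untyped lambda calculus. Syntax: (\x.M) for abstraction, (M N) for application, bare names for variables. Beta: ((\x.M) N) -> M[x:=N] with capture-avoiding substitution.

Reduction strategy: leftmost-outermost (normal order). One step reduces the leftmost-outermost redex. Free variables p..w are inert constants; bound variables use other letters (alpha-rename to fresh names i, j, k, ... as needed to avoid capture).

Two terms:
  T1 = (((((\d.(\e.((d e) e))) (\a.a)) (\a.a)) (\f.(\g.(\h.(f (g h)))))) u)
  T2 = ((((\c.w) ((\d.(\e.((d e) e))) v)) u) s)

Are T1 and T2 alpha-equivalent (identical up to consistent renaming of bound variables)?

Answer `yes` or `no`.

Term 1: (((((\d.(\e.((d e) e))) (\a.a)) (\a.a)) (\f.(\g.(\h.(f (g h)))))) u)
Term 2: ((((\c.w) ((\d.(\e.((d e) e))) v)) u) s)
Alpha-equivalence: compare structure up to binder renaming.
Result: False

Answer: no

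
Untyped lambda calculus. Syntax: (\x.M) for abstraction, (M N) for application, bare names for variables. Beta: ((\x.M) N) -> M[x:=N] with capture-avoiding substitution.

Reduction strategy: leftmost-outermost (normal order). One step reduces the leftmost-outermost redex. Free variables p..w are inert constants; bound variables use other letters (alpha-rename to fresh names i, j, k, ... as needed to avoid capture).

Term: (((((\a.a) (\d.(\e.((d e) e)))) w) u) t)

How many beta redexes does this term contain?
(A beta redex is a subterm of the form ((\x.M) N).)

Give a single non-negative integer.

Answer: 1

Derivation:
Term: (((((\a.a) (\d.(\e.((d e) e)))) w) u) t)
  Redex: ((\a.a) (\d.(\e.((d e) e))))
Total redexes: 1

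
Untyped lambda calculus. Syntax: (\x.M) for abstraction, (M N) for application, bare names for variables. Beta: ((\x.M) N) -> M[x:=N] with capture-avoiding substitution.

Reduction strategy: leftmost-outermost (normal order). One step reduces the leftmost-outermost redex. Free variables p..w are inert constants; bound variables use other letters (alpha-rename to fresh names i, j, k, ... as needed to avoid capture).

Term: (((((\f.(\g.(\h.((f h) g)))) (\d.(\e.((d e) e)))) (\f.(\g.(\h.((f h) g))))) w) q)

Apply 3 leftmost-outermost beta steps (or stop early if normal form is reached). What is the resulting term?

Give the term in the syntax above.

Step 0: (((((\f.(\g.(\h.((f h) g)))) (\d.(\e.((d e) e)))) (\f.(\g.(\h.((f h) g))))) w) q)
Step 1: ((((\g.(\h.(((\d.(\e.((d e) e))) h) g))) (\f.(\g.(\h.((f h) g))))) w) q)
Step 2: (((\h.(((\d.(\e.((d e) e))) h) (\f.(\g.(\h.((f h) g)))))) w) q)
Step 3: ((((\d.(\e.((d e) e))) w) (\f.(\g.(\h.((f h) g))))) q)

Answer: ((((\d.(\e.((d e) e))) w) (\f.(\g.(\h.((f h) g))))) q)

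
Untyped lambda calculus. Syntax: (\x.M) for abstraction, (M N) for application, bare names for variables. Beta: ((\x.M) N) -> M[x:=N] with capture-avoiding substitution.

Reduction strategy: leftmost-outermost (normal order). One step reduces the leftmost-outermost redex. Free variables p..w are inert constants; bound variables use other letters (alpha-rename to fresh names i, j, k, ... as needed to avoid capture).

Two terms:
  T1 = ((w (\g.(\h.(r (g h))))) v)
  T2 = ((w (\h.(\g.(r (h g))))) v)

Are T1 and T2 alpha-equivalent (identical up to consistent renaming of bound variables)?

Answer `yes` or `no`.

Term 1: ((w (\g.(\h.(r (g h))))) v)
Term 2: ((w (\h.(\g.(r (h g))))) v)
Alpha-equivalence: compare structure up to binder renaming.
Result: True

Answer: yes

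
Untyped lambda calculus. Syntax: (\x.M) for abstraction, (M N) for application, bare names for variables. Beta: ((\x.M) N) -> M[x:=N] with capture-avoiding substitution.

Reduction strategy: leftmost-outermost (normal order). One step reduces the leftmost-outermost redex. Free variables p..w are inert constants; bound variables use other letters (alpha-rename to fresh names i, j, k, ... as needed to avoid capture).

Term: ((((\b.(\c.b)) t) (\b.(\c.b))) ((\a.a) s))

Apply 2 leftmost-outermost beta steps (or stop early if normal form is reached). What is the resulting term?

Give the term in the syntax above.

Step 0: ((((\b.(\c.b)) t) (\b.(\c.b))) ((\a.a) s))
Step 1: (((\c.t) (\b.(\c.b))) ((\a.a) s))
Step 2: (t ((\a.a) s))

Answer: (t ((\a.a) s))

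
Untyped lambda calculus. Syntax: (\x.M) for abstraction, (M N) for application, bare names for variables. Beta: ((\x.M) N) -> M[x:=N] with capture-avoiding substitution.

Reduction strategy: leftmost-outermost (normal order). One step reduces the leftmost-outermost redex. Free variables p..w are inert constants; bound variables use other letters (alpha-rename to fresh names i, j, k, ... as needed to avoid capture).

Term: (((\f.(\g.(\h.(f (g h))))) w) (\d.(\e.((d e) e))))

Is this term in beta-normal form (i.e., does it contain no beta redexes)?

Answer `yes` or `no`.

Answer: no

Derivation:
Term: (((\f.(\g.(\h.(f (g h))))) w) (\d.(\e.((d e) e))))
Found 1 beta redex(es).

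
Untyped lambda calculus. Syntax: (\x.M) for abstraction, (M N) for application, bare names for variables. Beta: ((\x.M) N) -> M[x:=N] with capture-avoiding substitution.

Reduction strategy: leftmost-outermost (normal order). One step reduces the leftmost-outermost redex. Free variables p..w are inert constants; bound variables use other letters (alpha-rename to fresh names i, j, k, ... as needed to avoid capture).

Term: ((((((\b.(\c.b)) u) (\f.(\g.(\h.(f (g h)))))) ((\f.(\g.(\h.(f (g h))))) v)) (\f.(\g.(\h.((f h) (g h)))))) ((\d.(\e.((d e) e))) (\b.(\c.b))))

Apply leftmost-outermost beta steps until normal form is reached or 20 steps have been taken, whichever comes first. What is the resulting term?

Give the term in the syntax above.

Answer: (((u (\g.(\h.(v (g h))))) (\f.(\g.(\h.((f h) (g h)))))) (\e.e))

Derivation:
Step 0: ((((((\b.(\c.b)) u) (\f.(\g.(\h.(f (g h)))))) ((\f.(\g.(\h.(f (g h))))) v)) (\f.(\g.(\h.((f h) (g h)))))) ((\d.(\e.((d e) e))) (\b.(\c.b))))
Step 1: (((((\c.u) (\f.(\g.(\h.(f (g h)))))) ((\f.(\g.(\h.(f (g h))))) v)) (\f.(\g.(\h.((f h) (g h)))))) ((\d.(\e.((d e) e))) (\b.(\c.b))))
Step 2: (((u ((\f.(\g.(\h.(f (g h))))) v)) (\f.(\g.(\h.((f h) (g h)))))) ((\d.(\e.((d e) e))) (\b.(\c.b))))
Step 3: (((u (\g.(\h.(v (g h))))) (\f.(\g.(\h.((f h) (g h)))))) ((\d.(\e.((d e) e))) (\b.(\c.b))))
Step 4: (((u (\g.(\h.(v (g h))))) (\f.(\g.(\h.((f h) (g h)))))) (\e.(((\b.(\c.b)) e) e)))
Step 5: (((u (\g.(\h.(v (g h))))) (\f.(\g.(\h.((f h) (g h)))))) (\e.((\c.e) e)))
Step 6: (((u (\g.(\h.(v (g h))))) (\f.(\g.(\h.((f h) (g h)))))) (\e.e))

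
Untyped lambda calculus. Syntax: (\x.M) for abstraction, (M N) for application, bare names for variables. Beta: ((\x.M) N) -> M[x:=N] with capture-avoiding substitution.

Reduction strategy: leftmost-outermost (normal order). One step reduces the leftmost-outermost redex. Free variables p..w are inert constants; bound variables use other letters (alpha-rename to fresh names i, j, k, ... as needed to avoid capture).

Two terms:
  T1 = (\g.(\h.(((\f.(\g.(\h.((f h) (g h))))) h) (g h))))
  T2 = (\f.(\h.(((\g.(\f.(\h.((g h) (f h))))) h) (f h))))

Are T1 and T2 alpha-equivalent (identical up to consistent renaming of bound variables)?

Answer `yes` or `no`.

Answer: yes

Derivation:
Term 1: (\g.(\h.(((\f.(\g.(\h.((f h) (g h))))) h) (g h))))
Term 2: (\f.(\h.(((\g.(\f.(\h.((g h) (f h))))) h) (f h))))
Alpha-equivalence: compare structure up to binder renaming.
Result: True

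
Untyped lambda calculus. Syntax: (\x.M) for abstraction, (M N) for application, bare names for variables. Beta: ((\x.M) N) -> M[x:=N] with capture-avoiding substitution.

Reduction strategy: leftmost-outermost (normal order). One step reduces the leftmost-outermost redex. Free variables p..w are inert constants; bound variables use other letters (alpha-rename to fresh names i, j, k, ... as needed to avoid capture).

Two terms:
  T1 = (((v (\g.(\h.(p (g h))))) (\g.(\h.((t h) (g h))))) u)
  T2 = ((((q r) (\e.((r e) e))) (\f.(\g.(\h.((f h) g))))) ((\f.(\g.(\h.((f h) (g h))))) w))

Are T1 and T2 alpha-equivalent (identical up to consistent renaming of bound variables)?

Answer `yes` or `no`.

Term 1: (((v (\g.(\h.(p (g h))))) (\g.(\h.((t h) (g h))))) u)
Term 2: ((((q r) (\e.((r e) e))) (\f.(\g.(\h.((f h) g))))) ((\f.(\g.(\h.((f h) (g h))))) w))
Alpha-equivalence: compare structure up to binder renaming.
Result: False

Answer: no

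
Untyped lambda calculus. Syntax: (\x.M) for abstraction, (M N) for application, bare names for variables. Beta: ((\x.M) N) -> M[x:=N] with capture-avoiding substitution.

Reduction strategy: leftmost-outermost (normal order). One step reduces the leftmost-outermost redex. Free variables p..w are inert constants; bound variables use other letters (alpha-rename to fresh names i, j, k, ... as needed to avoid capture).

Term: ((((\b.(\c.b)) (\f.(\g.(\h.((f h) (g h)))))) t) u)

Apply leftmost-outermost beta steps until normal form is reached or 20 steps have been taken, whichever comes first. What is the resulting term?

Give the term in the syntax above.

Step 0: ((((\b.(\c.b)) (\f.(\g.(\h.((f h) (g h)))))) t) u)
Step 1: (((\c.(\f.(\g.(\h.((f h) (g h)))))) t) u)
Step 2: ((\f.(\g.(\h.((f h) (g h))))) u)
Step 3: (\g.(\h.((u h) (g h))))

Answer: (\g.(\h.((u h) (g h))))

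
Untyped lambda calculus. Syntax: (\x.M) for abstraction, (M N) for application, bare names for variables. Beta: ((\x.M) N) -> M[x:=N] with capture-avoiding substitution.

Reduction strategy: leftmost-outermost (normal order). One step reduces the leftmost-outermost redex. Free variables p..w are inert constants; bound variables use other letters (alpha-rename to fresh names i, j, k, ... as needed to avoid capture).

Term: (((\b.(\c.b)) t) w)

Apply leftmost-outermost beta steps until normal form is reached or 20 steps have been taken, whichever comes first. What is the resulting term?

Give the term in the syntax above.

Answer: t

Derivation:
Step 0: (((\b.(\c.b)) t) w)
Step 1: ((\c.t) w)
Step 2: t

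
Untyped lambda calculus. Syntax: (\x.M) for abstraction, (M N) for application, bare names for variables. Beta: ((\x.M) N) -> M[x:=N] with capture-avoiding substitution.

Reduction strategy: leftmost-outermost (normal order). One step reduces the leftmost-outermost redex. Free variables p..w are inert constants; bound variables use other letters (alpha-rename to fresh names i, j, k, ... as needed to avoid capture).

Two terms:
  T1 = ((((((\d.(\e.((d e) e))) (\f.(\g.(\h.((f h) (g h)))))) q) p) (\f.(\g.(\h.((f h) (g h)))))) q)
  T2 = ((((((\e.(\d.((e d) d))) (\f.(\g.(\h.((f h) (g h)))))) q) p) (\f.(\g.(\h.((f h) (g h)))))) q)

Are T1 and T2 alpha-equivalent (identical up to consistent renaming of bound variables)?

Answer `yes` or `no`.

Answer: yes

Derivation:
Term 1: ((((((\d.(\e.((d e) e))) (\f.(\g.(\h.((f h) (g h)))))) q) p) (\f.(\g.(\h.((f h) (g h)))))) q)
Term 2: ((((((\e.(\d.((e d) d))) (\f.(\g.(\h.((f h) (g h)))))) q) p) (\f.(\g.(\h.((f h) (g h)))))) q)
Alpha-equivalence: compare structure up to binder renaming.
Result: True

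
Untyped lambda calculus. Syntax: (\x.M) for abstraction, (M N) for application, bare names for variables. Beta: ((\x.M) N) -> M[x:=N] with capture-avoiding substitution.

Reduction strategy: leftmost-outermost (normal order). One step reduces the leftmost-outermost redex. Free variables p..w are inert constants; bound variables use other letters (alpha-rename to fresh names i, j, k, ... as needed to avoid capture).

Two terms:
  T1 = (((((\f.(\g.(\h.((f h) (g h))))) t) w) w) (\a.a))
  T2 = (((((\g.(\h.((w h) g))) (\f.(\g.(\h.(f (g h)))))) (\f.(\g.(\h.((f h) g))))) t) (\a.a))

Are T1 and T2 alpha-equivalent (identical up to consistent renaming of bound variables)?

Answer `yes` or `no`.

Term 1: (((((\f.(\g.(\h.((f h) (g h))))) t) w) w) (\a.a))
Term 2: (((((\g.(\h.((w h) g))) (\f.(\g.(\h.(f (g h)))))) (\f.(\g.(\h.((f h) g))))) t) (\a.a))
Alpha-equivalence: compare structure up to binder renaming.
Result: False

Answer: no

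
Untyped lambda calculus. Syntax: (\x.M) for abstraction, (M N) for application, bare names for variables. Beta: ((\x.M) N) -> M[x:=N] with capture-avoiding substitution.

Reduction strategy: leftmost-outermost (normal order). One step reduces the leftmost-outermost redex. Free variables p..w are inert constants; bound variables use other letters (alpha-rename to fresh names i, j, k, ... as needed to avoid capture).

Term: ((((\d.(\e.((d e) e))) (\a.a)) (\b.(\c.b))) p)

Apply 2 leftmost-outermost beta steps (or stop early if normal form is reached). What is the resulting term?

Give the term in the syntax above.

Answer: ((((\a.a) (\b.(\c.b))) (\b.(\c.b))) p)

Derivation:
Step 0: ((((\d.(\e.((d e) e))) (\a.a)) (\b.(\c.b))) p)
Step 1: (((\e.(((\a.a) e) e)) (\b.(\c.b))) p)
Step 2: ((((\a.a) (\b.(\c.b))) (\b.(\c.b))) p)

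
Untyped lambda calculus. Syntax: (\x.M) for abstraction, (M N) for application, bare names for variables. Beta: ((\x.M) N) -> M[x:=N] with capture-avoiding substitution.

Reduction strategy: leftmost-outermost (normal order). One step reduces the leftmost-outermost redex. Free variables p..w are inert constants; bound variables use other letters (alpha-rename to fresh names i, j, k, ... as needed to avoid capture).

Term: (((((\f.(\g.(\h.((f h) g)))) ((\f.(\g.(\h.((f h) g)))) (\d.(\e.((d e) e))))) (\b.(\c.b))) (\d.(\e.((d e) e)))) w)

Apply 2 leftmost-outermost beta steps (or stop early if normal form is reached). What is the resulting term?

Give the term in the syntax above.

Answer: (((\h.((((\f.(\g.(\h.((f h) g)))) (\d.(\e.((d e) e)))) h) (\b.(\c.b)))) (\d.(\e.((d e) e)))) w)

Derivation:
Step 0: (((((\f.(\g.(\h.((f h) g)))) ((\f.(\g.(\h.((f h) g)))) (\d.(\e.((d e) e))))) (\b.(\c.b))) (\d.(\e.((d e) e)))) w)
Step 1: ((((\g.(\h.((((\f.(\g.(\h.((f h) g)))) (\d.(\e.((d e) e)))) h) g))) (\b.(\c.b))) (\d.(\e.((d e) e)))) w)
Step 2: (((\h.((((\f.(\g.(\h.((f h) g)))) (\d.(\e.((d e) e)))) h) (\b.(\c.b)))) (\d.(\e.((d e) e)))) w)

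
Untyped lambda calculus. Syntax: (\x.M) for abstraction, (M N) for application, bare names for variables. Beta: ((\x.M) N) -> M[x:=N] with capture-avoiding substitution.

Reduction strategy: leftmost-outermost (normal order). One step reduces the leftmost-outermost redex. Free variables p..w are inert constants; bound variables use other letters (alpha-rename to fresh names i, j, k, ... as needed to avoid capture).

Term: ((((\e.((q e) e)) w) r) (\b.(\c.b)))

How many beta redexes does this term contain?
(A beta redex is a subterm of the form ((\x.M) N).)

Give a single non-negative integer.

Answer: 1

Derivation:
Term: ((((\e.((q e) e)) w) r) (\b.(\c.b)))
  Redex: ((\e.((q e) e)) w)
Total redexes: 1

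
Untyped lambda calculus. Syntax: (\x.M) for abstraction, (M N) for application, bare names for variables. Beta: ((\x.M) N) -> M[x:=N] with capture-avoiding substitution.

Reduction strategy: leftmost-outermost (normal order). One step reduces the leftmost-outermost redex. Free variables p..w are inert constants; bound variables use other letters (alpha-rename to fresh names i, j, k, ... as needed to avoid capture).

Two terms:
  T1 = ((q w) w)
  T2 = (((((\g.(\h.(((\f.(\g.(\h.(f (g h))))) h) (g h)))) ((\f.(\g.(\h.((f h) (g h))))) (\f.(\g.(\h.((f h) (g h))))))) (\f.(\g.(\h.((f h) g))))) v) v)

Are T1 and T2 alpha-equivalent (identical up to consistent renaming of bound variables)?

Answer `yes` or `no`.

Answer: no

Derivation:
Term 1: ((q w) w)
Term 2: (((((\g.(\h.(((\f.(\g.(\h.(f (g h))))) h) (g h)))) ((\f.(\g.(\h.((f h) (g h))))) (\f.(\g.(\h.((f h) (g h))))))) (\f.(\g.(\h.((f h) g))))) v) v)
Alpha-equivalence: compare structure up to binder renaming.
Result: False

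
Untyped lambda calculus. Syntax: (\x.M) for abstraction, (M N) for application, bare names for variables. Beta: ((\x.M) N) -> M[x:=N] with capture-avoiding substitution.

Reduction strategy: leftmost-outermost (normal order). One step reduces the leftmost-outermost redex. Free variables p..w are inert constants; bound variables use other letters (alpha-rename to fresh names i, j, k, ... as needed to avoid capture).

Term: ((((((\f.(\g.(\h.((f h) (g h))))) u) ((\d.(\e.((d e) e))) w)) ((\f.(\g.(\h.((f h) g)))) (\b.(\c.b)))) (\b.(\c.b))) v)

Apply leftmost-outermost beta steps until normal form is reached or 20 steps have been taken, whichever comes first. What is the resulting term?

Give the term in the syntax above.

Step 0: ((((((\f.(\g.(\h.((f h) (g h))))) u) ((\d.(\e.((d e) e))) w)) ((\f.(\g.(\h.((f h) g)))) (\b.(\c.b)))) (\b.(\c.b))) v)
Step 1: (((((\g.(\h.((u h) (g h)))) ((\d.(\e.((d e) e))) w)) ((\f.(\g.(\h.((f h) g)))) (\b.(\c.b)))) (\b.(\c.b))) v)
Step 2: ((((\h.((u h) (((\d.(\e.((d e) e))) w) h))) ((\f.(\g.(\h.((f h) g)))) (\b.(\c.b)))) (\b.(\c.b))) v)
Step 3: ((((u ((\f.(\g.(\h.((f h) g)))) (\b.(\c.b)))) (((\d.(\e.((d e) e))) w) ((\f.(\g.(\h.((f h) g)))) (\b.(\c.b))))) (\b.(\c.b))) v)
Step 4: ((((u (\g.(\h.(((\b.(\c.b)) h) g)))) (((\d.(\e.((d e) e))) w) ((\f.(\g.(\h.((f h) g)))) (\b.(\c.b))))) (\b.(\c.b))) v)
Step 5: ((((u (\g.(\h.((\c.h) g)))) (((\d.(\e.((d e) e))) w) ((\f.(\g.(\h.((f h) g)))) (\b.(\c.b))))) (\b.(\c.b))) v)
Step 6: ((((u (\g.(\h.h))) (((\d.(\e.((d e) e))) w) ((\f.(\g.(\h.((f h) g)))) (\b.(\c.b))))) (\b.(\c.b))) v)
Step 7: ((((u (\g.(\h.h))) ((\e.((w e) e)) ((\f.(\g.(\h.((f h) g)))) (\b.(\c.b))))) (\b.(\c.b))) v)
Step 8: ((((u (\g.(\h.h))) ((w ((\f.(\g.(\h.((f h) g)))) (\b.(\c.b)))) ((\f.(\g.(\h.((f h) g)))) (\b.(\c.b))))) (\b.(\c.b))) v)
Step 9: ((((u (\g.(\h.h))) ((w (\g.(\h.(((\b.(\c.b)) h) g)))) ((\f.(\g.(\h.((f h) g)))) (\b.(\c.b))))) (\b.(\c.b))) v)
Step 10: ((((u (\g.(\h.h))) ((w (\g.(\h.((\c.h) g)))) ((\f.(\g.(\h.((f h) g)))) (\b.(\c.b))))) (\b.(\c.b))) v)
Step 11: ((((u (\g.(\h.h))) ((w (\g.(\h.h))) ((\f.(\g.(\h.((f h) g)))) (\b.(\c.b))))) (\b.(\c.b))) v)
Step 12: ((((u (\g.(\h.h))) ((w (\g.(\h.h))) (\g.(\h.(((\b.(\c.b)) h) g))))) (\b.(\c.b))) v)
Step 13: ((((u (\g.(\h.h))) ((w (\g.(\h.h))) (\g.(\h.((\c.h) g))))) (\b.(\c.b))) v)
Step 14: ((((u (\g.(\h.h))) ((w (\g.(\h.h))) (\g.(\h.h)))) (\b.(\c.b))) v)

Answer: ((((u (\g.(\h.h))) ((w (\g.(\h.h))) (\g.(\h.h)))) (\b.(\c.b))) v)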